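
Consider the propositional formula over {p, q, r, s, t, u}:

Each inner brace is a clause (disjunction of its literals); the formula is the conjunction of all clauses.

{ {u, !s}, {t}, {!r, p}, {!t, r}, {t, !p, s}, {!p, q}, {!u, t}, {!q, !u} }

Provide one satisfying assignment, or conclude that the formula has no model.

p: true; q: true; r: true; s: false; t: true; u: false

The clause (t) is unit, so t = true.
The clause (r) is unit, so r = true.
The clause (p) is unit, so p = true.
The clause (q) is unit, so q = true.
The clause (!u) is unit, so u = false.
The clause (!s) is unit, so s = false.
Every clause now holds.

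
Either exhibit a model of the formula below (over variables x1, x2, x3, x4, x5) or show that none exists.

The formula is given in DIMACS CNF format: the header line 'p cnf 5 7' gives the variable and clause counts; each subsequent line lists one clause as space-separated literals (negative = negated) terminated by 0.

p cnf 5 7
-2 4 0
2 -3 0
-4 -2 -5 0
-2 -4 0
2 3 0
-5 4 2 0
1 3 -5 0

Try x2 = False.
(¬x3) alone gives x3 = False.
Now (x3) is unsatisfied and unit — conflict.
Backtrack on x2: now try x2 = True.
(x4) alone gives x4 = True.
Now (¬x4) is unsatisfied and unit — conflict.
Both values of x2 lead to a conflict.

UNSATISFIABLE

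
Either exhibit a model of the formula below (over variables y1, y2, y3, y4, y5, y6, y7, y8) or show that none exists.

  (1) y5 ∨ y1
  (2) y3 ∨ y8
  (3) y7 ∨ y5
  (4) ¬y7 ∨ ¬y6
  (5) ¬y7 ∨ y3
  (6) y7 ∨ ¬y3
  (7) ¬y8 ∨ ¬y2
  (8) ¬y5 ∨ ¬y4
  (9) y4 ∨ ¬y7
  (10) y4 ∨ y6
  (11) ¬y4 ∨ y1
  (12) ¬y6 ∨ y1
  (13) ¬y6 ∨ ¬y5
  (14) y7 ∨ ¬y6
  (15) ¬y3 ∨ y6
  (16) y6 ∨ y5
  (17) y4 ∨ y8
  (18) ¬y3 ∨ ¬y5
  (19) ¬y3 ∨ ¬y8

UNSATISFIABLE

Suppose y5 = True.
(¬y4) alone gives y4 = False.
(¬y7) alone gives y7 = False.
(¬y3) alone gives y3 = False.
(y8) alone gives y8 = True.
(¬y2) alone gives y2 = False.
(y6) alone gives y6 = True.
Now (¬y6) is unsatisfied and unit — conflict.
Backtrack on y5: now try y5 = False.
(y1) alone gives y1 = True.
(y7) alone gives y7 = True.
(¬y6) alone gives y6 = False.
Now (y6) is unsatisfied and unit — conflict.
Neither y5 = True nor y5 = False works.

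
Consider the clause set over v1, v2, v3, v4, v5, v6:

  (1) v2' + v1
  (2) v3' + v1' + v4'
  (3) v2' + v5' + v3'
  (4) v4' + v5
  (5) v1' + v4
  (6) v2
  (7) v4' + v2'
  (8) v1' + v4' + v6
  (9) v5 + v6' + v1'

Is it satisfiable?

Unsatisfiable

(v2) alone gives v2 = 1.
(v1) alone gives v1 = 1.
(v4) alone gives v4 = 1.
Now (v4') is unsatisfied and unit — conflict.
No assignment satisfies every clause.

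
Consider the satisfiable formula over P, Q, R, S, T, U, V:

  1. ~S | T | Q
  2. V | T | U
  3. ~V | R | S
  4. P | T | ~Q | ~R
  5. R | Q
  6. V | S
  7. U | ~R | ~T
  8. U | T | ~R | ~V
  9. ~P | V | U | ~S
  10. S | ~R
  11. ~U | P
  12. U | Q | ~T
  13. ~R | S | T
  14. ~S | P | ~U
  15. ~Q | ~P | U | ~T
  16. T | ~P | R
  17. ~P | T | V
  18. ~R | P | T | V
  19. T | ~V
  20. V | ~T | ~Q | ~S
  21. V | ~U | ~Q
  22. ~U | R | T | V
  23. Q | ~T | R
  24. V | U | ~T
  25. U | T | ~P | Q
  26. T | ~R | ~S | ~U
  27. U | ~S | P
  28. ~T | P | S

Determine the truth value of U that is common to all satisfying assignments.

Suppose U = 0.
Case V = 1:
From the singleton clause (T), T = 1.
From the singleton clause (~R), R = 0.
From the singleton clause (S), S = 1.
From the singleton clause (Q), Q = 1.
From the singleton clause (~P), P = 0.
Now (P) is unsatisfied and unit — conflict.
Undo V and try V = 0.
From the singleton clause (T), T = 1.
Now (~T) is unsatisfied and unit — conflict.
Either choice for V ends in contradiction.
So every satisfying assignment has U = True.

True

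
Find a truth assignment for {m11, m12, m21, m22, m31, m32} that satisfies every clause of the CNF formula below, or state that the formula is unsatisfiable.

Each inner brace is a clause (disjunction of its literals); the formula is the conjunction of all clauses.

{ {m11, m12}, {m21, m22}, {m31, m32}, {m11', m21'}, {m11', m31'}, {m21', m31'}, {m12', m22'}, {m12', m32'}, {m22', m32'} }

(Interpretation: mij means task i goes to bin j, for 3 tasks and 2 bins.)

Branch on m11: set m11 = 1.
The clause (m21') is unit, so m21 = 0.
The clause (m22) is unit, so m22 = 1.
The clause (m31') is unit, so m31 = 0.
The clause (m32) is unit, so m32 = 1.
That conflicts with the unit clause (m32').
So m11 must be the other value — set m11 = 0.
The clause (m12) is unit, so m12 = 1.
The clause (m22') is unit, so m22 = 0.
The clause (m21) is unit, so m21 = 1.
The clause (m31') is unit, so m31 = 0.
The clause (m32) is unit, so m32 = 1.
That conflicts with the unit clause (m32').
Both values of m11 lead to a conflict.

UNSATISFIABLE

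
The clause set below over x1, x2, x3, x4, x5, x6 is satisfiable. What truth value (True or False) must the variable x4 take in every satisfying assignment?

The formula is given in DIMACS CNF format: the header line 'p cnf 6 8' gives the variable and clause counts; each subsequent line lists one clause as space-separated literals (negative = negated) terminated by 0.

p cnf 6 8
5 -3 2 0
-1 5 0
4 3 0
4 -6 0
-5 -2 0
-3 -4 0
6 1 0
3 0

False

Suppose x4 = True.
Unit clause (¬x3) forces x3 = False.
But (x3) is also a unit clause — contradiction.
So every satisfying assignment has x4 = False.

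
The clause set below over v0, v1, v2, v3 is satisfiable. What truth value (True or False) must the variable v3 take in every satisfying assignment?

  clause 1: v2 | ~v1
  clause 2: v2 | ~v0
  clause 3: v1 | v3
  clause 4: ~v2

True

Suppose v3 = 0.
The clause (v1) is unit, so v1 = 1.
The clause (v2) is unit, so v2 = 1.
Now (~v2) is unsatisfied and unit — conflict.
So every satisfying assignment has v3 = True.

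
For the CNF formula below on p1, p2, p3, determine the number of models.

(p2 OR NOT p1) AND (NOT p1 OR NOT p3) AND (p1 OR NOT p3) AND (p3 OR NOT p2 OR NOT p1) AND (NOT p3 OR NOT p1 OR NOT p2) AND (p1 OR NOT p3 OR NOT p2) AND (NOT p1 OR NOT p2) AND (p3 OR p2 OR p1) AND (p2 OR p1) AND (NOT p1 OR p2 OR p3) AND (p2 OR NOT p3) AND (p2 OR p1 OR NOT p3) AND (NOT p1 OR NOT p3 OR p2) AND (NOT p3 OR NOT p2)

1

There are 2^3 = 8 truth assignments over (p1, p2, p3).
Check each against the 14 clauses (columns in the order p1, p2, p3):
  F F F  ✗ fails (p3 OR p2 OR p1)
  F F T  ✗ fails (p1 OR NOT p3)
  F T F  ✓ satisfies all
  F T T  ✗ fails (p1 OR NOT p3)
  T F F  ✗ fails (p2 OR NOT p1)
  T F T  ✗ fails (p2 OR NOT p1)
  T T F  ✗ fails (p3 OR NOT p2 OR NOT p1)
  T T T  ✗ fails (NOT p1 OR NOT p3)
1 of the 8 rows is a model.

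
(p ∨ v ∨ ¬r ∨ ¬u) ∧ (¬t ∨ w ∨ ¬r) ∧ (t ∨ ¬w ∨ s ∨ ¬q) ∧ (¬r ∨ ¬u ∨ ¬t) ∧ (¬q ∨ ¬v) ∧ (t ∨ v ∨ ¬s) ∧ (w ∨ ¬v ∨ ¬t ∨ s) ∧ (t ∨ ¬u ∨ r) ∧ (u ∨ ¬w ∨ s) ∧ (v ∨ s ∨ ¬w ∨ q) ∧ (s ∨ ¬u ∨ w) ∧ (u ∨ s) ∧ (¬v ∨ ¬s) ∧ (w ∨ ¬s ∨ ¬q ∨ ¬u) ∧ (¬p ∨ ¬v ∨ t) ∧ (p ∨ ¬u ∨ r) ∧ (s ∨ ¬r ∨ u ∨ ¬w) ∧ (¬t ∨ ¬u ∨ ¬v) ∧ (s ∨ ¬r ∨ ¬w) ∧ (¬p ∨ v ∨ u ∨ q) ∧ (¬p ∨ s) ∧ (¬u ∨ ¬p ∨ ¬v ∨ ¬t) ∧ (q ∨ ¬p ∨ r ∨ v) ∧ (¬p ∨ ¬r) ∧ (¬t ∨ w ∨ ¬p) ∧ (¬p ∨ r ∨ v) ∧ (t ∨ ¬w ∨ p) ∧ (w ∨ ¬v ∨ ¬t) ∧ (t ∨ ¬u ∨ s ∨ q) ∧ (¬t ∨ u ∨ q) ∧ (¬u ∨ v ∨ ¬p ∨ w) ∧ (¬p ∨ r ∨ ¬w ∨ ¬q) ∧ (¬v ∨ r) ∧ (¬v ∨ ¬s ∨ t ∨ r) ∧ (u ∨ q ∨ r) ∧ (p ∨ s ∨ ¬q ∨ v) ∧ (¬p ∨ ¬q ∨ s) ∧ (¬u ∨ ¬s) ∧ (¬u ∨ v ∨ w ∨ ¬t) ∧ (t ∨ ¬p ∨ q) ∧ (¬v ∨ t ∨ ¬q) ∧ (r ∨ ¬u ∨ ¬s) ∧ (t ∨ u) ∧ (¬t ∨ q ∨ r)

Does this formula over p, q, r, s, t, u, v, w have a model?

Yes, satisfiable

Try q = True.
Unit clause (¬v) forces v = False.
Try t = True.
Try w = True.
Try r = False.
Unit clause (¬p) forces p = False.
Unit clause (¬u) forces u = False.
Unit clause (s) forces s = True.
Every clause now holds.
A satisfying assignment: p ↦ False; q ↦ True; r ↦ False; s ↦ True; t ↦ True; u ↦ False; v ↦ False; w ↦ True.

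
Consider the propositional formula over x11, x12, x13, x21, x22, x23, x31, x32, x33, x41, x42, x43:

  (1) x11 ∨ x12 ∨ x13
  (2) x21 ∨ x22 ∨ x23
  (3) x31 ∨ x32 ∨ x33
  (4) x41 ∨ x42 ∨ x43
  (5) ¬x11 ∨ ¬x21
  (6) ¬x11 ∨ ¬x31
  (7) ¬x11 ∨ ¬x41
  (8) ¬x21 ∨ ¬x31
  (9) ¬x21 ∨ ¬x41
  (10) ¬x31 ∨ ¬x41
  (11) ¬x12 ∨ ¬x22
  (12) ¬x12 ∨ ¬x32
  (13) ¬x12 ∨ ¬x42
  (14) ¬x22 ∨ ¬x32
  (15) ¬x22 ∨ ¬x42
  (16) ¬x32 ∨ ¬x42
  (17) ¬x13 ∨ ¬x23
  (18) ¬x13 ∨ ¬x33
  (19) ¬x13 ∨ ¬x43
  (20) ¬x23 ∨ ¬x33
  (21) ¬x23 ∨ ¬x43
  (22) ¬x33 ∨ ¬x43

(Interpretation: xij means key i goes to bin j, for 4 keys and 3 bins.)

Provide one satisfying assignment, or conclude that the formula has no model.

Branch on x11: set x11 = False.
Branch on x12: set x12 = True.
(¬x22) alone gives x22 = False.
(¬x32) alone gives x32 = False.
(¬x42) alone gives x42 = False.
Branch on x21: set x21 = True.
(¬x31) alone gives x31 = False.
(x33) alone gives x33 = True.
(¬x41) alone gives x41 = False.
(x43) alone gives x43 = True.
That conflicts with the unit clause (¬x43).
That branch fails; take x21 = False instead.
(x23) alone gives x23 = True.
(¬x13) alone gives x13 = False.
(¬x33) alone gives x33 = False.
(x31) alone gives x31 = True.
(¬x41) alone gives x41 = False.
(x43) alone gives x43 = True.
That conflicts with the unit clause (¬x43).
Either choice for x21 ends in contradiction.
That branch fails; take x12 = False instead.
(x13) alone gives x13 = True.
(¬x23) alone gives x23 = False.
(¬x33) alone gives x33 = False.
(¬x43) alone gives x43 = False.
Branch on x21: set x21 = True.
(¬x31) alone gives x31 = False.
(x32) alone gives x32 = True.
(¬x41) alone gives x41 = False.
(x42) alone gives x42 = True.
That conflicts with the unit clause (¬x42).
That branch fails; take x21 = False instead.
(x22) alone gives x22 = True.
(¬x32) alone gives x32 = False.
(x31) alone gives x31 = True.
(¬x41) alone gives x41 = False.
(x42) alone gives x42 = True.
That conflicts with the unit clause (¬x42).
Either choice for x21 ends in contradiction.
Either choice for x12 ends in contradiction.
That branch fails; take x11 = True instead.
(¬x21) alone gives x21 = False.
(¬x31) alone gives x31 = False.
(¬x41) alone gives x41 = False.
Branch on x22: set x22 = True.
(¬x12) alone gives x12 = False.
(¬x32) alone gives x32 = False.
(x33) alone gives x33 = True.
(¬x42) alone gives x42 = False.
(x43) alone gives x43 = True.
That conflicts with the unit clause (¬x43).
That branch fails; take x22 = False instead.
(x23) alone gives x23 = True.
(¬x13) alone gives x13 = False.
(¬x33) alone gives x33 = False.
(x32) alone gives x32 = True.
(¬x12) alone gives x12 = False.
(¬x42) alone gives x42 = False.
(x43) alone gives x43 = True.
That conflicts with the unit clause (¬x43).
Either choice for x22 ends in contradiction.
Either choice for x11 ends in contradiction.

UNSATISFIABLE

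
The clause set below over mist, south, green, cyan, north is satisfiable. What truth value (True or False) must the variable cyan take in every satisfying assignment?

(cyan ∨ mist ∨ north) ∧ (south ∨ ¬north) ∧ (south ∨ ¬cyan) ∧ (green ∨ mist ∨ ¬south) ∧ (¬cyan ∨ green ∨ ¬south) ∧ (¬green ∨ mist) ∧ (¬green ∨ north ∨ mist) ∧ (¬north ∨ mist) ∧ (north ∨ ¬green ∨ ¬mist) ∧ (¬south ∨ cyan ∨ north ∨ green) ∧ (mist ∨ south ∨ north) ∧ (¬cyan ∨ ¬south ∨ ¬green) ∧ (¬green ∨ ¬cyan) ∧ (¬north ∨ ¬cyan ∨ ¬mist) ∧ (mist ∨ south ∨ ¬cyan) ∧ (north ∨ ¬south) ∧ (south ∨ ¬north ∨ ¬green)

Suppose cyan = True.
(south) alone gives south = True.
(green) alone gives green = True.
Now (¬green) is unsatisfied and unit — conflict.
So every satisfying assignment has cyan = False.

False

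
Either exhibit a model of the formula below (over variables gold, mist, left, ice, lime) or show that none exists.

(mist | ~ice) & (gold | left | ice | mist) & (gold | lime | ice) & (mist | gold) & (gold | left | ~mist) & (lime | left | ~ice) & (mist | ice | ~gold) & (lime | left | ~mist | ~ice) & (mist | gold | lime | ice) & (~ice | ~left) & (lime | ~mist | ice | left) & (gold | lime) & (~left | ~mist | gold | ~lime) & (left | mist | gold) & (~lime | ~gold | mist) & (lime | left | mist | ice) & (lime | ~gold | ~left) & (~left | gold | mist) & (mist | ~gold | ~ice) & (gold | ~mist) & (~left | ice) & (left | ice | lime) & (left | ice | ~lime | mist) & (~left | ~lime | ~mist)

Suppose mist = 1.
(gold) alone gives gold = 1.
Suppose ice = 1.
(~left) alone gives left = 0.
(lime) alone gives lime = 1.
This assignment satisfies each clause.

gold: 1; mist: 1; left: 0; ice: 1; lime: 1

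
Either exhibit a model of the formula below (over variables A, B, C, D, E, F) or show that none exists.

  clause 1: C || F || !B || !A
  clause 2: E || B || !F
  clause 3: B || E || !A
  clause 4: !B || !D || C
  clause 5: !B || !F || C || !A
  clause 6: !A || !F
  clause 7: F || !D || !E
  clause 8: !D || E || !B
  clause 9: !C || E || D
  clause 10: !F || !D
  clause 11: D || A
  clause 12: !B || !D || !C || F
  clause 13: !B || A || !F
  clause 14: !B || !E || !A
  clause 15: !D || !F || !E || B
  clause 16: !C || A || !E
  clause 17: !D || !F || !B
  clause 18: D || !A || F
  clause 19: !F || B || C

A ↦ false,  B ↦ false,  C ↦ true,  D ↦ true,  E ↦ false,  F ↦ false

Case A = false:
(D) alone gives D = true.
(!F) alone gives F = false.
(!E) alone gives E = false.
(!B) alone gives B = false.
Every clause is now satisfied; C is unconstrained.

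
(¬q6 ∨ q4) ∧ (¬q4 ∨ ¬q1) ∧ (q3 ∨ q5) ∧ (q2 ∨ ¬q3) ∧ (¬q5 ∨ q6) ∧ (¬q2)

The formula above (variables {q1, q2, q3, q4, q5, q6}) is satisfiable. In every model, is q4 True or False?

True

Suppose q4 = False.
Unit clause (¬q6) forces q6 = False.
Unit clause (¬q5) forces q5 = False.
Unit clause (q3) forces q3 = True.
Unit clause (q2) forces q2 = True.
Now (¬q2) is unsatisfied and unit — conflict.
So every satisfying assignment has q4 = True.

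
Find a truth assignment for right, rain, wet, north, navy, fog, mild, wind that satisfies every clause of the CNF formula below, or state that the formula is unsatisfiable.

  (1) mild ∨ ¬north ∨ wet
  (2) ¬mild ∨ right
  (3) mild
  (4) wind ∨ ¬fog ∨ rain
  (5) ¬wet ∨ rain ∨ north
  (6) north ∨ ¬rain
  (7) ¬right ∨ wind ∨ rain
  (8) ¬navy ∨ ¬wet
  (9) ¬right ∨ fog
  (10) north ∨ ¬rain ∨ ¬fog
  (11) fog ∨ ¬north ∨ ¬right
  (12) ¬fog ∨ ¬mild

From the singleton clause (mild), mild = True.
From the singleton clause (right), right = True.
From the singleton clause (fog), fog = True.
That conflicts with the unit clause (¬fog).

UNSATISFIABLE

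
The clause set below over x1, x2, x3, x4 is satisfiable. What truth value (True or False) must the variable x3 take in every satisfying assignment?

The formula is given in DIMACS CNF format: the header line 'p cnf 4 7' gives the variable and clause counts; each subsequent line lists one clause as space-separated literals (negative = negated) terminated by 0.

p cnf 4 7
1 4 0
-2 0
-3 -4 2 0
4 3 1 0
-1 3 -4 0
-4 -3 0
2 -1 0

False

Suppose x3 = True.
From the singleton clause (¬x2), x2 = False.
From the singleton clause (¬x4), x4 = False.
From the singleton clause (x1), x1 = True.
Now (¬x1) is unsatisfied and unit — conflict.
So every satisfying assignment has x3 = False.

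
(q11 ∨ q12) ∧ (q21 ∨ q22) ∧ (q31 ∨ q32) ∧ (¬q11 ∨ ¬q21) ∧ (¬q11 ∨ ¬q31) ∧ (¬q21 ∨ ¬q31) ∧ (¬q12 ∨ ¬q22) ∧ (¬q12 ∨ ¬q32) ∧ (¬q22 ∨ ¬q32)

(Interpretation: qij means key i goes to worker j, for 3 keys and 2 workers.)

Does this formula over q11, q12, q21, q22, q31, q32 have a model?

No

Suppose q11 = True.
(¬q21) alone gives q21 = False.
(q22) alone gives q22 = True.
(¬q31) alone gives q31 = False.
(q32) alone gives q32 = True.
But (¬q32) is also a unit clause — contradiction.
Backtrack on q11: now try q11 = False.
(q12) alone gives q12 = True.
(¬q22) alone gives q22 = False.
(q21) alone gives q21 = True.
(¬q31) alone gives q31 = False.
(q32) alone gives q32 = True.
But (¬q32) is also a unit clause — contradiction.
Neither q11 = True nor q11 = False works.
No assignment satisfies every clause.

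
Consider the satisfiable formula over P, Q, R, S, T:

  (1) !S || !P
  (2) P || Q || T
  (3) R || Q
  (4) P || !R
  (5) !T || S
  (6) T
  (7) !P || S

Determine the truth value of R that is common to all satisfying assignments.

False

Suppose R = true.
Unit clause (P) forces P = true.
Unit clause (!S) forces S = false.
That conflicts with the unit clause (S).
So every satisfying assignment has R = False.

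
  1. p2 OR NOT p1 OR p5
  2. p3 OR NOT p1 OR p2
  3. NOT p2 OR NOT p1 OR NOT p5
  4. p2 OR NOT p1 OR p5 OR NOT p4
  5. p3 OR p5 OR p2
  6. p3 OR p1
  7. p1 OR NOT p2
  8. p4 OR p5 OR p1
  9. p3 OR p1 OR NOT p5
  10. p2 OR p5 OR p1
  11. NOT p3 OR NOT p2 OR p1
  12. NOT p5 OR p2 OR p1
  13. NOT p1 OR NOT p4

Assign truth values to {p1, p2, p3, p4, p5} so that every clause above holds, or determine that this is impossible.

Branch on p3: set p3 = false.
(p1) alone gives p1 = true.
(p2) alone gives p2 = true.
(NOT p5) alone gives p5 = false.
(NOT p4) alone gives p4 = false.
This assignment satisfies each clause.

p1: true,  p2: true,  p3: false,  p4: false,  p5: false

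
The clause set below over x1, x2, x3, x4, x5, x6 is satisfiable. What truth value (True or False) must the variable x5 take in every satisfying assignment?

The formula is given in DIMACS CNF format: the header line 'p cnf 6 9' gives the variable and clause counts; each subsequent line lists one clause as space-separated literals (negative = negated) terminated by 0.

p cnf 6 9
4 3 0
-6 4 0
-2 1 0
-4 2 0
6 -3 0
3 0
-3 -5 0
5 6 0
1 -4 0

Suppose x5 = True.
The clause (x3) is unit, so x3 = True.
That conflicts with the unit clause (¬x3).
So every satisfying assignment has x5 = False.

False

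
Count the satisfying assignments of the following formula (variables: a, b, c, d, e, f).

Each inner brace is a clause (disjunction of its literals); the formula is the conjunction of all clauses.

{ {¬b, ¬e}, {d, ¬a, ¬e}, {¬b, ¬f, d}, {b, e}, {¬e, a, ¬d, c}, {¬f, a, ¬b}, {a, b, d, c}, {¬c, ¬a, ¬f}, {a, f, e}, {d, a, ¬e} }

There are 2^6 = 64 truth assignments over (a, b, c, d, e, f).
Split on a. With a = True, the clauses containing a are satisfied and ¬a drops from the rest; 8 of the 2^5 = 32 assignments to the other variables satisfy what remains.
With a = False, by the same count on the reduced clause set, 2 assignments work.
(One model: a=F, b=F, c=T, d=T, e=T, f=F.)
Total: 8 + 2 = 10.

10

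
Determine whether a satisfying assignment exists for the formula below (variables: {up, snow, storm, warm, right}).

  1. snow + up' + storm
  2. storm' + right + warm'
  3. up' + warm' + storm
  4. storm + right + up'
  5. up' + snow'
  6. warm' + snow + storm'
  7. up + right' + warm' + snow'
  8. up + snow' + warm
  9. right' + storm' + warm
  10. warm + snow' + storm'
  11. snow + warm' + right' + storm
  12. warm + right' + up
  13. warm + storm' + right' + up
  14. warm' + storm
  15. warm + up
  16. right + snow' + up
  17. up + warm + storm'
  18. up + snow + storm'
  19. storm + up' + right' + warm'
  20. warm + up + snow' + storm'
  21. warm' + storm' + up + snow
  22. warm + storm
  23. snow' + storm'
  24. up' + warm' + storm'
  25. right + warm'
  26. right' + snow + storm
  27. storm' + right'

Suppose up = 1.
Unit clause (snow') forces snow = 0.
Unit clause (storm) forces storm = 1.
Unit clause (warm') forces warm = 0.
Unit clause (right') forces right = 0.
This assignment satisfies each clause.
A satisfying assignment: up=1,  snow=0,  storm=1,  warm=0,  right=0.

Satisfiable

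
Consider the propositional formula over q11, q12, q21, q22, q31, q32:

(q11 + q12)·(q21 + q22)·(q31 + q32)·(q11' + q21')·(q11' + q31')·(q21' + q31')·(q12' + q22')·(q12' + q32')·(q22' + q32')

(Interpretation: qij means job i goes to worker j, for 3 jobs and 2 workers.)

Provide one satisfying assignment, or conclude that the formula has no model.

UNSATISFIABLE

Try q11 = 1.
Unit clause (q21') forces q21 = 0.
Unit clause (q22) forces q22 = 1.
Unit clause (q31') forces q31 = 0.
Unit clause (q32) forces q32 = 1.
Now (q32') is unsatisfied and unit — conflict.
Backtrack on q11: now try q11 = 0.
Unit clause (q12) forces q12 = 1.
Unit clause (q22') forces q22 = 0.
Unit clause (q21) forces q21 = 1.
Unit clause (q31') forces q31 = 0.
Unit clause (q32) forces q32 = 1.
Now (q32') is unsatisfied and unit — conflict.
Both values of q11 lead to a conflict.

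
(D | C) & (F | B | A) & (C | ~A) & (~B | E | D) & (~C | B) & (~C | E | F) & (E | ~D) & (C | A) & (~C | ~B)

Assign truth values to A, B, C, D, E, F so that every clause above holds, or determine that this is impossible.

Branch on D: set D = 1.
(E) alone gives E = 1.
Branch on C: set C = 1.
(B) alone gives B = 1.
That conflicts with the unit clause (~B).
Backtrack on C: now try C = 0.
(~A) alone gives A = 0.
That conflicts with the unit clause (A).
Either choice for C ends in contradiction.
Backtrack on D: now try D = 0.
(C) alone gives C = 1.
(B) alone gives B = 1.
That conflicts with the unit clause (~B).
Either choice for D ends in contradiction.

UNSATISFIABLE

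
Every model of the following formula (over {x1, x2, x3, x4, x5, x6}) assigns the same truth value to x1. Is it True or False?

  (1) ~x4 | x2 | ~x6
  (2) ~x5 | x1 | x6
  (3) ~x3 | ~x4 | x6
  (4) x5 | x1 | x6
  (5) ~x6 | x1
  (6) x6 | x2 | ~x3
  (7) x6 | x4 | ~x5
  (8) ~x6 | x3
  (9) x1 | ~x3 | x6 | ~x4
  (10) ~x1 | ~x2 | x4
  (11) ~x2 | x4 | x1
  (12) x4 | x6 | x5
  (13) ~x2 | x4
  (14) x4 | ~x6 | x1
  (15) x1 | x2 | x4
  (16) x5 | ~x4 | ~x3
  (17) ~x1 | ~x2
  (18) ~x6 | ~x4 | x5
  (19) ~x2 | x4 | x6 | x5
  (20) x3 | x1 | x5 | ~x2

True

Suppose x1 = 0.
(~x6) alone gives x6 = 0.
(~x5) alone gives x5 = 0.
Now (x5) is unsatisfied and unit — conflict.
So every satisfying assignment has x1 = True.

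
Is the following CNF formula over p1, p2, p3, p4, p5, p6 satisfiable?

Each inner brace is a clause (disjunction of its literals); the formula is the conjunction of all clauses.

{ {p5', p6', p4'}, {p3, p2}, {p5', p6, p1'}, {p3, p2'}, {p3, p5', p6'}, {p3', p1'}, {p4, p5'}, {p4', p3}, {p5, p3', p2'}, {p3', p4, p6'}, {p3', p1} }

Suppose p3 = 1.
Unit clause (p1') forces p1 = 0.
That conflicts with the unit clause (p1).
Backtrack on p3: now try p3 = 0.
Unit clause (p2) forces p2 = 1.
That conflicts with the unit clause (p2').
Both values of p3 lead to a conflict.
No assignment satisfies every clause.

No, unsatisfiable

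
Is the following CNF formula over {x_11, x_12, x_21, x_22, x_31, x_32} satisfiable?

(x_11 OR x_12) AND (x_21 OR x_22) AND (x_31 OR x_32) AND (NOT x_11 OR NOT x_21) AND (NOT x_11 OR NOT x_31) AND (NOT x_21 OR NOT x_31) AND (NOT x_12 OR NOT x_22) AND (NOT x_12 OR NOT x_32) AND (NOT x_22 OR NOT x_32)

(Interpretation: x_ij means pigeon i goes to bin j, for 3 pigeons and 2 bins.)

Branch on x_11: set x_11 = true.
The clause (NOT x_21) is unit, so x_21 = false.
The clause (x_22) is unit, so x_22 = true.
The clause (NOT x_31) is unit, so x_31 = false.
The clause (x_32) is unit, so x_32 = true.
That conflicts with the unit clause (NOT x_32).
So x_11 must be the other value — set x_11 = false.
The clause (x_12) is unit, so x_12 = true.
The clause (NOT x_22) is unit, so x_22 = false.
The clause (x_21) is unit, so x_21 = true.
The clause (NOT x_31) is unit, so x_31 = false.
The clause (x_32) is unit, so x_32 = true.
That conflicts with the unit clause (NOT x_32).
Either choice for x_11 ends in contradiction.
No assignment satisfies every clause.

No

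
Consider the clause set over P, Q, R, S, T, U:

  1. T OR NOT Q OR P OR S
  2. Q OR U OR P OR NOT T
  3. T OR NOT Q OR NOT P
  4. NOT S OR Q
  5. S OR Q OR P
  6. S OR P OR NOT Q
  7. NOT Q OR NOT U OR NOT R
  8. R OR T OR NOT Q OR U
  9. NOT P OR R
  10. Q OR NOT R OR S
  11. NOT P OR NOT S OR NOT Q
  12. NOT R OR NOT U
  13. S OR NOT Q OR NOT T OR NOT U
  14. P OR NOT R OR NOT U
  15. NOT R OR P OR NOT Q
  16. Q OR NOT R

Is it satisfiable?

Yes, satisfiable

Try S = false.
Try Q = true.
The clause (P) is unit, so P = true.
The clause (T) is unit, so T = true.
The clause (R) is unit, so R = true.
The clause (NOT U) is unit, so U = false.
Every clause now holds.
A satisfying assignment: P=true,  Q=true,  R=true,  S=false,  T=true,  U=false.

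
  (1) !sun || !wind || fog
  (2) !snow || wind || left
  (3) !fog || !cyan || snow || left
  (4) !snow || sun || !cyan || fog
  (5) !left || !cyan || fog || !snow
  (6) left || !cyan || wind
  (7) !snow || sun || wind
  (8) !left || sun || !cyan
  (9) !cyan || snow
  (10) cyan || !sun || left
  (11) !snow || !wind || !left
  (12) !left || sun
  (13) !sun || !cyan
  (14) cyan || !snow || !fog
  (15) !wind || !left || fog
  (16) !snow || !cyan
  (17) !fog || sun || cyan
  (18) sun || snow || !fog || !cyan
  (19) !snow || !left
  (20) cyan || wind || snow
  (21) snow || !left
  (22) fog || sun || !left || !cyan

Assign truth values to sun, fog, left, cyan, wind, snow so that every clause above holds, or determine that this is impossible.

sun ↦ false; fog ↦ false; left ↦ false; cyan ↦ false; wind ↦ true; snow ↦ false

Try cyan = false.
Try sun = false.
(!left) alone gives left = false.
(!fog) alone gives fog = false.
Try snow = false.
(wind) alone gives wind = true.
Every clause now holds.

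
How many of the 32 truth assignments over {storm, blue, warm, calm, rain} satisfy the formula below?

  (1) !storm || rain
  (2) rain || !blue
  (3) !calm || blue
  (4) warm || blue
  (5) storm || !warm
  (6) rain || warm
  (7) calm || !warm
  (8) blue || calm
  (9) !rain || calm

3

There are 2^5 = 32 truth assignments over (storm, blue, warm, calm, rain).
Split on blue. With blue = true, the clauses containing blue are satisfied and !blue drops from the rest; 3 of the 2^4 = 16 assignments to the other variables satisfy what remains.
With blue = false, by the same count on the reduced clause set, 0 assignments work.
(One model: storm=F, blue=T, warm=F, calm=T, rain=T.)
Total: 3 + 0 = 3.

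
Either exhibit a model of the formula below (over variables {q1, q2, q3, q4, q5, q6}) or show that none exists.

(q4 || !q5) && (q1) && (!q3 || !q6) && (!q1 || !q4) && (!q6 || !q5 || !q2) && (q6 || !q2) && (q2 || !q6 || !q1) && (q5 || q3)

(q1) alone gives q1 = true.
(!q4) alone gives q4 = false.
(!q5) alone gives q5 = false.
(q3) alone gives q3 = true.
(!q6) alone gives q6 = false.
(!q2) alone gives q2 = false.
Every clause now holds.

q1=true; q2=false; q3=true; q4=false; q5=false; q6=false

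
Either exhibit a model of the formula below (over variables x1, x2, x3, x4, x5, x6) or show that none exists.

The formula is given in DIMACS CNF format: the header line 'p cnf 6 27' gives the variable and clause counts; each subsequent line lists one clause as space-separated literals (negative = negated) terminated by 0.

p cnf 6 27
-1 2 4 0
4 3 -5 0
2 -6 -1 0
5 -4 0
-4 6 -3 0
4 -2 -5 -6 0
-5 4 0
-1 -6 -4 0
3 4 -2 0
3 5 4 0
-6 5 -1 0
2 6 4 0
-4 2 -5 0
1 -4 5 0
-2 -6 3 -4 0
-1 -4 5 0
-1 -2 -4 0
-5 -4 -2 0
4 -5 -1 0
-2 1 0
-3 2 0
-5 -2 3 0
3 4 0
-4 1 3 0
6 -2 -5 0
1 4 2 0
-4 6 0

x1: True, x2: True, x3: True, x4: False, x5: False, x6: False

Suppose x5 = False.
Unit clause (¬x4) forces x4 = False.
Unit clause (x3) forces x3 = True.
Unit clause (x2) forces x2 = True.
Unit clause (x1) forces x1 = True.
Unit clause (¬x6) forces x6 = False.
This assignment satisfies each clause.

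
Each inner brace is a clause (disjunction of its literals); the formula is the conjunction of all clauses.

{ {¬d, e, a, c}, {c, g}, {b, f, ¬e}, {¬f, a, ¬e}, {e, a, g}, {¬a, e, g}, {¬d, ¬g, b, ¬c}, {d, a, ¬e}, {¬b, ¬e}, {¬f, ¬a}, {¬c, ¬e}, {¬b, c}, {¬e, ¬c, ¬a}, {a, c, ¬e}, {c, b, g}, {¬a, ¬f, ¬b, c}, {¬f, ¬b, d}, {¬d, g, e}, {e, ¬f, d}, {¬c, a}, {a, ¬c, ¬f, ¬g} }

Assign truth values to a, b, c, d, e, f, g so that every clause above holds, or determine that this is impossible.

a=True; b=False; c=False; d=False; e=False; f=False; g=True

Try c = False.
The clause (g) is unit, so g = True.
The clause (¬b) is unit, so b = False.
Try f = False.
The clause (¬e) is unit, so e = False.
Try d = False.
Every clause is now satisfied; a is unconstrained.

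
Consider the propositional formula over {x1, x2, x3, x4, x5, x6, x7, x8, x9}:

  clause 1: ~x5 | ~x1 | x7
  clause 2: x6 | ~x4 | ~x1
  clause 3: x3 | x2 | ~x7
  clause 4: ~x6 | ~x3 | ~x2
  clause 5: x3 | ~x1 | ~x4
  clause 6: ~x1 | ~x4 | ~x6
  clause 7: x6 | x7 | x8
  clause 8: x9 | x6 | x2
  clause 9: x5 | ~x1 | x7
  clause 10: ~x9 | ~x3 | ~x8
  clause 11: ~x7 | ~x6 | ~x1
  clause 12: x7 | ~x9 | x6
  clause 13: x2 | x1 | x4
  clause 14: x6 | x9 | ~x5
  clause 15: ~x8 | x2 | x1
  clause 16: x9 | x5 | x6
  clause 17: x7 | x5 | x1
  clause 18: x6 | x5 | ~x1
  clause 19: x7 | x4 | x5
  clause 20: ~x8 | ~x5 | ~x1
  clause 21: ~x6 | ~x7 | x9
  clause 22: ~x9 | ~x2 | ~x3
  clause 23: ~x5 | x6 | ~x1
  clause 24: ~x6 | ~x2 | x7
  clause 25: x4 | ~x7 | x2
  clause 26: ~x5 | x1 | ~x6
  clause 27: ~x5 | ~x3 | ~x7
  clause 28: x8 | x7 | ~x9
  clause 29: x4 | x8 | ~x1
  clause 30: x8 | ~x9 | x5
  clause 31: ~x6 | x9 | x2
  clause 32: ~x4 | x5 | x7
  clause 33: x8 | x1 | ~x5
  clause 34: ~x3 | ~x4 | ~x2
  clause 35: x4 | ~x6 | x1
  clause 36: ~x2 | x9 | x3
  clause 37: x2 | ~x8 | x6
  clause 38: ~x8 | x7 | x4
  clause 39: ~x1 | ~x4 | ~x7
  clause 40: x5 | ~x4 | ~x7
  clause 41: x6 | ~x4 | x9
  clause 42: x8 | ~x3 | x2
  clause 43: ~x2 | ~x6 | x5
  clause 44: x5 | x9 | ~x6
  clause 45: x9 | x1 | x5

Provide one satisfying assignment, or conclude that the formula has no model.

x1 ↦ 0, x2 ↦ 1, x3 ↦ 0, x4 ↦ 0, x5 ↦ 0, x6 ↦ 0, x7 ↦ 1, x8 ↦ 1, x9 ↦ 1

Branch on x5: set x5 = 0.
Branch on x1: set x1 = 0.
(x7) alone gives x7 = 1.
(~x4) alone gives x4 = 0.
(x2) alone gives x2 = 1.
(~x6) alone gives x6 = 0.
(x9) alone gives x9 = 1.
(~x3) alone gives x3 = 0.
(x8) alone gives x8 = 1.
Every clause now holds.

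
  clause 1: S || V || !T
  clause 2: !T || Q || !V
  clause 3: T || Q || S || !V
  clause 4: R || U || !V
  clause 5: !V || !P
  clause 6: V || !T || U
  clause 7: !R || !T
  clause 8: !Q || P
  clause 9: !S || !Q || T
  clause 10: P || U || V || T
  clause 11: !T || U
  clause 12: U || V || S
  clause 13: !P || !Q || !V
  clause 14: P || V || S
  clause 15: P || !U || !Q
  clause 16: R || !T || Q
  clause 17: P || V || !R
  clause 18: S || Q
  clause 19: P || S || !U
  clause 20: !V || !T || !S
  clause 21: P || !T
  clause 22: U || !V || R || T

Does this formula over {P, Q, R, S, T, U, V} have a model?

Branch on V: set V = false.
Branch on S: set S = true.
Branch on T: set T = false.
Unit clause (!Q) forces Q = false.
Branch on P: set P = false.
Unit clause (U) forces U = true.
Unit clause (!R) forces R = false.
All clauses are satisfied.
A satisfying assignment: P: false,  Q: false,  R: false,  S: true,  T: false,  U: true,  V: false.

Yes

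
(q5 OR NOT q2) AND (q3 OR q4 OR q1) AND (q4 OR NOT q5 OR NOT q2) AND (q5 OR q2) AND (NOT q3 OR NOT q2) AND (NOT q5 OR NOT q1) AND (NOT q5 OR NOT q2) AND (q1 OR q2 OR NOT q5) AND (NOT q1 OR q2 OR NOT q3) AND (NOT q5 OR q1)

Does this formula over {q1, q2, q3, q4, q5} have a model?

Suppose q5 = true.
Unit clause (NOT q1) forces q1 = false.
Now (q1) is unsatisfied and unit — conflict.
That branch fails; take q5 = false instead.
Unit clause (NOT q2) forces q2 = false.
Now (q2) is unsatisfied and unit — conflict.
Neither q5 = true nor q5 = false works.
No assignment satisfies every clause.

No, unsatisfiable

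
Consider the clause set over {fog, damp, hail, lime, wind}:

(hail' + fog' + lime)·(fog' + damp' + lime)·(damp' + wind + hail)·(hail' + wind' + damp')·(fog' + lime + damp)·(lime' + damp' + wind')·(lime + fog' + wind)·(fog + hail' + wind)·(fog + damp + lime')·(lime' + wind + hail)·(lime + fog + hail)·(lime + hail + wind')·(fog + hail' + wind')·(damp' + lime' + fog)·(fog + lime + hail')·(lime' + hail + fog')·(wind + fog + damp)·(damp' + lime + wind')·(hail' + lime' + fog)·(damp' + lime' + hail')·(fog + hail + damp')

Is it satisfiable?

Suppose hail = 1.
Suppose fog = 1.
From the singleton clause (lime), lime = 1.
From the singleton clause (damp'), damp = 0.
No clause remains; wind is free.
A satisfying assignment: fog=1,  damp=0,  hail=1,  lime=1,  wind=0.

Yes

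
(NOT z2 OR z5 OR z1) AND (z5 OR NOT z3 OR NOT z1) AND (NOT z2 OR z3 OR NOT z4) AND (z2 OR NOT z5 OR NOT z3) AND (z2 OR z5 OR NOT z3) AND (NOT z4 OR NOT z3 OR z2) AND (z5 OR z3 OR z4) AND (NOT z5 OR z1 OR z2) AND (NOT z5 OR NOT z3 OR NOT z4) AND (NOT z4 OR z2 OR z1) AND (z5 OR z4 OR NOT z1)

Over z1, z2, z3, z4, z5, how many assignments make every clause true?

There are 2^5 = 32 truth assignments over (z1, z2, z3, z4, z5).
Split on z3. With z3 = true, the clauses containing z3 are satisfied and NOT z3 drops from the rest; 2 of the 2^4 = 16 assignments to the other variables satisfy what remains.
With z3 = false, by the same count on the reduced clause set, 5 assignments work.
(One model: z1=F, z2=T, z3=F, z4=F, z5=T.)
Total: 2 + 5 = 7.

7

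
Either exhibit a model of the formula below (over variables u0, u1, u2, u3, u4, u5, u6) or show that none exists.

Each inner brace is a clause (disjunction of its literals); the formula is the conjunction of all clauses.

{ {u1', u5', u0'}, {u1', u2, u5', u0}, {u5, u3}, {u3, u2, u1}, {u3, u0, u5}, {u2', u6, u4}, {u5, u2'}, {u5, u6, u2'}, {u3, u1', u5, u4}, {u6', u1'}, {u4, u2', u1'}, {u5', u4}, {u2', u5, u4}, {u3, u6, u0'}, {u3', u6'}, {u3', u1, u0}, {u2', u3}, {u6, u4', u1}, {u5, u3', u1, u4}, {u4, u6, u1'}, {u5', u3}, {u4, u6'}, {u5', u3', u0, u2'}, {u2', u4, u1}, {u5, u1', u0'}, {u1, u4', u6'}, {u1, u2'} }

u0 ↦ 0; u1 ↦ 1; u2 ↦ 0; u3 ↦ 1; u4 ↦ 1; u5 ↦ 0; u6 ↦ 0

Branch on u5: set u5 = 0.
(u3) alone gives u3 = 1.
(u2') alone gives u2 = 0.
(u6') alone gives u6 = 0.
Branch on u1: set u1 = 1.
(u4) alone gives u4 = 1.
(u0') alone gives u0 = 0.
All clauses are satisfied.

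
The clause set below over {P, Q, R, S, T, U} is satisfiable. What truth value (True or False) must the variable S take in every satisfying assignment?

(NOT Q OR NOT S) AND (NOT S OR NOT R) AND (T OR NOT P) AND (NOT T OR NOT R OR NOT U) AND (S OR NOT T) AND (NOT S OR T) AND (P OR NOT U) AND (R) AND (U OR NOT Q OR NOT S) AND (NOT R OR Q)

False

Suppose S = true.
The clause (NOT Q) is unit, so Q = false.
The clause (NOT R) is unit, so R = false.
That conflicts with the unit clause (R).
So every satisfying assignment has S = False.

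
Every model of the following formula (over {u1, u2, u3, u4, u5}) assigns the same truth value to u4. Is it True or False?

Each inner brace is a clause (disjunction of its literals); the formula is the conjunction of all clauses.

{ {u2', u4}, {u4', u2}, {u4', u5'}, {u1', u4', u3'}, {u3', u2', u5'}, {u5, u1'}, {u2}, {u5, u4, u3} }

Suppose u4 = 0.
(u2') alone gives u2 = 0.
But (u2) is also a unit clause — contradiction.
So every satisfying assignment has u4 = True.

True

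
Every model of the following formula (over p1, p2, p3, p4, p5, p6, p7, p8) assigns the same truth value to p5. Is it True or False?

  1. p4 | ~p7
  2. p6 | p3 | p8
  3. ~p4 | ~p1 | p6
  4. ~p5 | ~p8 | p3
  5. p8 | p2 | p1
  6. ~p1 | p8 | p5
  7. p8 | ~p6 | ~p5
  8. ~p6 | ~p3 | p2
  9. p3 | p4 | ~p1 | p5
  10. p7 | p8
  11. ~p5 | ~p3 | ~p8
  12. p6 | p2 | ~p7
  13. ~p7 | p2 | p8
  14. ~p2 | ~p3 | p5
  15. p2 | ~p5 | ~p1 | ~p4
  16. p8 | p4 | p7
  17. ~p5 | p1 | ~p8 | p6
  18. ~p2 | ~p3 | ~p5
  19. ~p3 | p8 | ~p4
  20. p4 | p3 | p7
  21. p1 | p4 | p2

False

Suppose p5 = 1.
Case p4 = 1:
Case p1 = 0:
Case p8 = 0:
(p2) alone gives p2 = 1.
(~p6) alone gives p6 = 0.
(p3) alone gives p3 = 1.
Now (~p3) is unsatisfied and unit — conflict.
So p8 must be the other value — set p8 = 1.
(p3) alone gives p3 = 1.
Now (~p3) is unsatisfied and unit — conflict.
Both values of p8 lead to a conflict.
So p1 must be the other value — set p1 = 1.
(p6) alone gives p6 = 1.
(p8) alone gives p8 = 1.
(p3) alone gives p3 = 1.
Now (~p3) is unsatisfied and unit — conflict.
Both values of p1 lead to a conflict.
So p4 must be the other value — set p4 = 0.
(~p7) alone gives p7 = 0.
(p8) alone gives p8 = 1.
(p3) alone gives p3 = 1.
Now (~p3) is unsatisfied and unit — conflict.
Both values of p4 lead to a conflict.
So every satisfying assignment has p5 = False.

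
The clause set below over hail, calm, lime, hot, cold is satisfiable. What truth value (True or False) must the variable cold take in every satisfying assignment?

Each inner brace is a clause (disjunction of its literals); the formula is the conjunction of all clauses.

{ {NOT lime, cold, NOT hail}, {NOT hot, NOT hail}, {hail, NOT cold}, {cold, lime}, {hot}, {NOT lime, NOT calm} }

False

Suppose cold = true.
(hail) alone gives hail = true.
(NOT hot) alone gives hot = false.
Now (hot) is unsatisfied and unit — conflict.
So every satisfying assignment has cold = False.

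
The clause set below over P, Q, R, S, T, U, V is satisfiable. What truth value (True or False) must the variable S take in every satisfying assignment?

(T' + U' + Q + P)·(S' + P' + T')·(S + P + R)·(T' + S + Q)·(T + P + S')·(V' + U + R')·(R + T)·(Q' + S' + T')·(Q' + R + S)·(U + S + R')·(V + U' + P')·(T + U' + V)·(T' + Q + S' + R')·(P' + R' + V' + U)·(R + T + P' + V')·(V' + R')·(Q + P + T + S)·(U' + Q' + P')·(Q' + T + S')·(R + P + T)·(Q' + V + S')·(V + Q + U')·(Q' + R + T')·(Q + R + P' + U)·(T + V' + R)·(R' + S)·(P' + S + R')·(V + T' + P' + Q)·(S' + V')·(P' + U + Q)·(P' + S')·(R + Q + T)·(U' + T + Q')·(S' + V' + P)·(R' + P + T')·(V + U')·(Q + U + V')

Suppose S = 0.
(R') alone gives R = 0.
(P) alone gives P = 1.
(T) alone gives T = 1.
(Q) alone gives Q = 1.
But (Q') is also a unit clause — contradiction.
So every satisfying assignment has S = True.

True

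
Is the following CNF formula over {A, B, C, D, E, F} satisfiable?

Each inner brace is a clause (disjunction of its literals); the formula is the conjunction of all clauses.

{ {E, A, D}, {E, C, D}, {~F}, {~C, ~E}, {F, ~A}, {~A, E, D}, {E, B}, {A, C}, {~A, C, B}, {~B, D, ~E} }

From the singleton clause (~F), F = 0.
From the singleton clause (~A), A = 0.
From the singleton clause (C), C = 1.
From the singleton clause (~E), E = 0.
From the singleton clause (D), D = 1.
From the singleton clause (B), B = 1.
Every clause now holds.
A satisfying assignment: A: 0, B: 1, C: 1, D: 1, E: 0, F: 0.

Yes, satisfiable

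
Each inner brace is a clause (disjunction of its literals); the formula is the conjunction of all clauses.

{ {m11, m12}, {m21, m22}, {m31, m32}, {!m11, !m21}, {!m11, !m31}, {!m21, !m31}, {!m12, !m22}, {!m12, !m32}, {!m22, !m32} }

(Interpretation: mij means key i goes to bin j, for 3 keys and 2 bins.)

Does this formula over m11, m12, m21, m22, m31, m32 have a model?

Try m11 = true.
From the singleton clause (!m21), m21 = false.
From the singleton clause (m22), m22 = true.
From the singleton clause (!m31), m31 = false.
From the singleton clause (m32), m32 = true.
Now (!m32) is unsatisfied and unit — conflict.
That branch fails; take m11 = false instead.
From the singleton clause (m12), m12 = true.
From the singleton clause (!m22), m22 = false.
From the singleton clause (m21), m21 = true.
From the singleton clause (!m31), m31 = false.
From the singleton clause (m32), m32 = true.
Now (!m32) is unsatisfied and unit — conflict.
Neither m11 = true nor m11 = false works.
No assignment satisfies every clause.

No, unsatisfiable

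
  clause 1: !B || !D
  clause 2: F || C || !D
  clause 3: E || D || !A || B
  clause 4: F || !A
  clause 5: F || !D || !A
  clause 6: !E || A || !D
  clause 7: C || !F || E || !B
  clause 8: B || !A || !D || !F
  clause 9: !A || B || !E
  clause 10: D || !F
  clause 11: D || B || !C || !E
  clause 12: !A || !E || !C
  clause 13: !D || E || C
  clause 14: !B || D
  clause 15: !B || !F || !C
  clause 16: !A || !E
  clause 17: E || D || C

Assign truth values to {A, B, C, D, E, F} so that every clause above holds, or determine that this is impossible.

A ↦ false, B ↦ false, C ↦ true, D ↦ true, E ↦ false, F ↦ true

Try B = false.
Try F = true.
From the singleton clause (D), D = true.
From the singleton clause (!A), A = false.
From the singleton clause (!E), E = false.
From the singleton clause (C), C = true.
This assignment satisfies each clause.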